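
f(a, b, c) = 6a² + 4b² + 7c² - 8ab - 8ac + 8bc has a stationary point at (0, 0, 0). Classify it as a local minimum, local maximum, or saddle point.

local minimum

The Hessian at the origin is H = [[12, -8, -8], [-8, 8, 8], [-8, 8, 14]].
Row-reducing H symmetrically gives the diagonal entries 12, 8/3, 6.
So there are 3 positive pivots.
H is positive definite, so the origin is a strict local minimum.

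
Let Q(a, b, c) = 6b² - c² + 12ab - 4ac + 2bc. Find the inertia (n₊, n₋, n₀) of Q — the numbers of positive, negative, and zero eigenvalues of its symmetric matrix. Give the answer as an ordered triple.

The symmetric matrix is A = [[0, 6, -2], [6, 6, 1], [-2, 1, -1]].
By Sylvester's law of inertia any congruent diagonalization of A has 2 positive, 1 negative and 0 zero entries.

(2, 1, 0)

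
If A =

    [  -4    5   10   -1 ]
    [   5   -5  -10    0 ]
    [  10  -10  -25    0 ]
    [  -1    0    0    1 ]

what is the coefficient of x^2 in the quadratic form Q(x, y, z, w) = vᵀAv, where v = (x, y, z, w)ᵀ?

-4

The coefficient of x^2 is the diagonal entry A[1,1] = -4.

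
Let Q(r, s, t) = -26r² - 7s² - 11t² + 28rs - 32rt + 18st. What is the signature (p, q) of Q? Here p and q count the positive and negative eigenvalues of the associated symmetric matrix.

The symmetric matrix is A = [[-26, 14, -16], [14, -7, 9], [-16, 9, -11]].
An LDLᵀ factorisation of A has diagonal entries -26, 7/13, -10/7.
That gives 1 positive, 2 negative pivots.

(1, 2)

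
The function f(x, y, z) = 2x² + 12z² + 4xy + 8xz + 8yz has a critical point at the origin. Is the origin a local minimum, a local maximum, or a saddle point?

saddle point

The Hessian at the origin is H = [[4, 4, 8], [4, 0, 8], [8, 8, 24]].
Congruent diagonalization of H (simultaneous row and column reduction) yields pivots 4, -4, 8.
That gives 2 positive, 1 negative pivots.
H is indefinite, so the origin is a saddle point.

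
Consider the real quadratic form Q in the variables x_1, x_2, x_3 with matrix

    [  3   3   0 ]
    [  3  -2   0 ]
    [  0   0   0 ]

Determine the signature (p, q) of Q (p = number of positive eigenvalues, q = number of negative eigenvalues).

Symmetric row and column elimination reduces A to a congruent diagonal form with pivots 3, -5, 0.
So there are 1 positive, 1 negative, 1 zero pivots.

(1, 1)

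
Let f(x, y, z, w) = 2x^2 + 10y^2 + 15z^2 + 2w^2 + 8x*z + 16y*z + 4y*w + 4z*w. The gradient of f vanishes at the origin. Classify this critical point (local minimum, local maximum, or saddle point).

local minimum

The Hessian at the origin is H = [[4, 0, 8, 0], [0, 20, 16, 4], [8, 16, 30, 4], [0, 4, 4, 4]].
Congruent diagonalization of H (simultaneous row and column reduction) yields pivots 4, 20, 6/5, 8/3.
Counting signs: 4 positive.
H is positive definite, so the origin is a strict local minimum.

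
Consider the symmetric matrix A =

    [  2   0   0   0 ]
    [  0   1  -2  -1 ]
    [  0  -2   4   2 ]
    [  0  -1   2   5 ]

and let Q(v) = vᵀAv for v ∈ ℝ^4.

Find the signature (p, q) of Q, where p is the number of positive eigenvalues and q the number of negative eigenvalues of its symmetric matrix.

Symmetric row and column elimination reduces A to a congruent diagonal form with pivots 2, 1, 0, 4.
That gives 3 positive, 1 zero pivots.

(3, 0)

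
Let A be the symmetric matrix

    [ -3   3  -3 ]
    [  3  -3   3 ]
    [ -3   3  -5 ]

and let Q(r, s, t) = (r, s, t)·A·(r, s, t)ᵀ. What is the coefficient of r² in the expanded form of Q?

The coefficient of r² is the diagonal entry A[1,1] = -3.

-3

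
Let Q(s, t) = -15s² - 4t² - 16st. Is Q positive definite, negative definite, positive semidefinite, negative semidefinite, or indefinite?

The associated matrix is A = [[-15, -8], [-8, -4]].
Applying the same elementary operations to the rows and columns of A produces a congruent diagonal matrix with entries -15, 4/15.
Counting signs: 1 positive, 1 negative.
Hence Q is indefinite.

indefinite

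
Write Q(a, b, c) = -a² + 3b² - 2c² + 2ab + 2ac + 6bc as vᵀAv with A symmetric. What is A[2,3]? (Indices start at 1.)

3

The coefficient of b·c in Q is 6. For a symmetric A this equals A[2,3] + A[3,2] = 2·A[2,3].
So A[2,3] = 6/2 = 3.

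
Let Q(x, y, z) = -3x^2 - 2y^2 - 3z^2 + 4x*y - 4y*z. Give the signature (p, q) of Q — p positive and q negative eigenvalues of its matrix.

Write A = [[-3, 2, 0], [2, -2, -2], [0, -2, -3]].
An LDLᵀ factorisation of A has diagonal entries -3, -2/3, 3.
That gives 1 positive, 2 negative pivots.

(1, 2)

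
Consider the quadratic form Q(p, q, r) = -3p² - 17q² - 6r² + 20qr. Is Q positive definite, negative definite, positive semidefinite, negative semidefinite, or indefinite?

negative definite

The associated matrix is A = [[-3, 0, 0], [0, -17, 10], [0, 10, -6]].
Congruent diagonalization of A (simultaneous row and column reduction) yields pivots -3, -17, -2/17.
That gives 3 negative pivots.
Hence Q is negative definite.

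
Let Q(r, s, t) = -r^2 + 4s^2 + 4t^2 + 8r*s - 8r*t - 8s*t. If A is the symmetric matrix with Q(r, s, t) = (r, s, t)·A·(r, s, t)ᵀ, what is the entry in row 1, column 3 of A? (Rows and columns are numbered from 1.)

The coefficient of r·t in Q is -8. For a symmetric A this equals A[1,3] + A[3,1] = 2·A[1,3].
So A[1,3] = -8/2 = -4.

-4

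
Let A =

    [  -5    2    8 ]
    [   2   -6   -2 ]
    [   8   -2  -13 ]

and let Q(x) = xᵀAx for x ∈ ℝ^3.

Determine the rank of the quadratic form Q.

An LDLᵀ factorisation of A has diagonal entries -5, -26/5, 1/13.
That gives 1 positive, 2 negative pivots.
The rank is the number of nonzero pivots: 3.

3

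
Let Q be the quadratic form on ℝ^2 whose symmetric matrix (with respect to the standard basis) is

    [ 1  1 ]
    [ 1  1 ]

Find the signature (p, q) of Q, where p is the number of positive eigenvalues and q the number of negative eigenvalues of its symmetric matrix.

(1, 0)

Applying the same elementary operations to the rows and columns of A produces a congruent diagonal matrix with entries 1, 0.
So there are 1 positive, 1 zero pivots.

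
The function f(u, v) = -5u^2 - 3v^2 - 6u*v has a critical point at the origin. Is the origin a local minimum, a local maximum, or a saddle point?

local maximum

The Hessian at the origin is H = [[-10, -6], [-6, -6]].
det H = -10·-6 − (-6)² = 24 > 0 and H[1,1] = -10 < 0, so H is negative definite.
Therefore the origin is a local maximum.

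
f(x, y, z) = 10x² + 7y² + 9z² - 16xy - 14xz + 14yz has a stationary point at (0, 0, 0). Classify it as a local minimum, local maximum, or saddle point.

The Hessian at the origin is H = [[20, -16, -14], [-16, 14, 14], [-14, 14, 18]].
Symmetric row and column elimination reduces H to a congruent diagonal form with pivots 20, 6/5, 5/3.
So there are 3 positive pivots.
H is positive definite, so the origin is a strict local minimum.

local minimum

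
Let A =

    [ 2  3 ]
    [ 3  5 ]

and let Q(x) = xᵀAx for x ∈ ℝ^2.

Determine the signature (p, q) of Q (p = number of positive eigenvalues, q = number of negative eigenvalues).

(2, 0)

Congruent diagonalization of A (simultaneous row and column reduction) yields pivots 2, 1/2.
So there are 2 positive pivots.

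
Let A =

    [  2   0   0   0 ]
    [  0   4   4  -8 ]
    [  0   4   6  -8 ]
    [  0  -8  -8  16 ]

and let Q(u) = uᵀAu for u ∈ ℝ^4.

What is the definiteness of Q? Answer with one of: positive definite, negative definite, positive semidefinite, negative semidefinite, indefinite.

positive semidefinite

Applying the same elementary operations to the rows and columns of A produces a congruent diagonal matrix with entries 2, 4, 2, 0.
So there are 3 positive, 1 zero pivots.
Hence Q is positive semidefinite.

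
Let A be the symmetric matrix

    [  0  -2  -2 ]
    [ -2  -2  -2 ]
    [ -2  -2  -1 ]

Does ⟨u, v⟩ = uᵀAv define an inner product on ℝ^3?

A is congruent to a diagonal matrix with 2 positive, 1 negative and 0 zero entries, so Q is indefinite.
⟨·,·⟩ is an inner product exactly when A is positive definite.

no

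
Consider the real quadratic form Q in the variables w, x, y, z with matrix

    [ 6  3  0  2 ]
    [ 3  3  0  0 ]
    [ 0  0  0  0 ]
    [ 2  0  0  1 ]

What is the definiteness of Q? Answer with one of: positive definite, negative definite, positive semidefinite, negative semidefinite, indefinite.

indefinite

Congruent diagonalization of A (simultaneous row and column reduction) yields pivots 6, 3/2, 0, -1/3.
That gives 2 positive, 1 negative, 1 zero pivots.
Hence Q is indefinite.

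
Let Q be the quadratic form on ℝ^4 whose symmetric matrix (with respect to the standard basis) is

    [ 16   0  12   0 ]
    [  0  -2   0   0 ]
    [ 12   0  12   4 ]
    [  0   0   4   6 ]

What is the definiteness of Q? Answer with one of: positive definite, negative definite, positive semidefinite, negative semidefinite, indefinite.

Symmetric row and column elimination reduces A to a congruent diagonal form with pivots 16, -2, 3, 2/3.
So there are 3 positive, 1 negative pivots.
Hence Q is indefinite.

indefinite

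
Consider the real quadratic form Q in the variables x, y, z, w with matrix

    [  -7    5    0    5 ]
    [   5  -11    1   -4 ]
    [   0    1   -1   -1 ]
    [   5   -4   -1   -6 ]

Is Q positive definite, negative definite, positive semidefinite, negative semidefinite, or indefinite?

negative definite

Congruent diagonalization of A (simultaneous row and column reduction) yields pivots -7, -52/7, -45/52, -10/9.
So there are 4 negative pivots.
Hence Q is negative definite.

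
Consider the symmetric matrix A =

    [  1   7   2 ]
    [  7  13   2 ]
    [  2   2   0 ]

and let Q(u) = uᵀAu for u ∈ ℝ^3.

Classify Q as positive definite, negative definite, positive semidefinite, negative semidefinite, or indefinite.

indefinite

Congruent diagonalization of A (simultaneous row and column reduction) yields pivots 1, -36, 0.
That gives 1 positive, 1 negative, 1 zero pivots.
Hence Q is indefinite.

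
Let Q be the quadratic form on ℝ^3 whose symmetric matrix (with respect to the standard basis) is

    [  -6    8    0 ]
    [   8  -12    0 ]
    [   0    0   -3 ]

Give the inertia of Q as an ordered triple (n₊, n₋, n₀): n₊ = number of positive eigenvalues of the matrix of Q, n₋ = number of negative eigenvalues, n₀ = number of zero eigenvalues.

(0, 3, 0)

Symmetric row and column elimination reduces A to a congruent diagonal form with pivots -6, -4/3, -3.
Counting signs: 3 negative.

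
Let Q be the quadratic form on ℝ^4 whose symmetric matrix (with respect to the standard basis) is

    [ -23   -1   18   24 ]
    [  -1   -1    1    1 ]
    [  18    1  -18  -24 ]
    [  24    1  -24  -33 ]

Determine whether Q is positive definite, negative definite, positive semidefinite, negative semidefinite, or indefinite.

negative definite

Leading principal minors: Δ_1 = -23, Δ_2 = 22, Δ_3 = -85, Δ_4 = 75.
The signs alternate starting with Δ_1 < 0, so by Sylvester's criterion Q is negative definite.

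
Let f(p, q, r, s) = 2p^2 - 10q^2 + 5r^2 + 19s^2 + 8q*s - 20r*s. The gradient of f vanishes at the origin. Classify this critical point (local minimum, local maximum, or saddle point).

saddle point

The Hessian at the origin is H = [[4, 0, 0, 0], [0, -20, 0, 8], [0, 0, 10, -20], [0, 8, -20, 38]].
An LDLᵀ factorisation of H has diagonal entries 4, -20, 10, 6/5.
So there are 3 positive, 1 negative pivots.
H is indefinite, so the origin is a saddle point.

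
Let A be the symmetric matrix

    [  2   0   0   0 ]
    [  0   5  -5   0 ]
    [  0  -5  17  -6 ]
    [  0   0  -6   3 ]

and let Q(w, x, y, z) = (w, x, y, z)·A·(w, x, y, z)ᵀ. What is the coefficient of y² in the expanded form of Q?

The coefficient of y² is the diagonal entry A[3,3] = 17.

17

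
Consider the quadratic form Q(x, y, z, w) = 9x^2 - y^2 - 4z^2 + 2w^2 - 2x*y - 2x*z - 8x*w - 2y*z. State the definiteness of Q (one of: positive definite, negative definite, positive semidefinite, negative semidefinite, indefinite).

Write A = [[9, -1, -1, -4], [-1, -1, -1, 0], [-1, -1, -4, 0], [-4, 0, 0, 2]].
Congruent diagonalization of A (simultaneous row and column reduction) yields pivots 9, -10/9, -3, 2/5.
So there are 2 positive, 2 negative pivots.
Hence Q is indefinite.

indefinite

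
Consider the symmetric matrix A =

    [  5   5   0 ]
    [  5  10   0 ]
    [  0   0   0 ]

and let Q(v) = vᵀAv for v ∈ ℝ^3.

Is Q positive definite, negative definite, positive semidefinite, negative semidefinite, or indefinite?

positive semidefinite

Applying the same elementary operations to the rows and columns of A produces a congruent diagonal matrix with entries 5, 5, 0.
That gives 2 positive, 1 zero pivots.
Hence Q is positive semidefinite.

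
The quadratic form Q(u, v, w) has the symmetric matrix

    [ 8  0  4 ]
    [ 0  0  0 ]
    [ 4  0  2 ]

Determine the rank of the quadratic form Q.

Applying the same elementary operations to the rows and columns of A produces a congruent diagonal matrix with entries 8, 0, 0.
That gives 1 positive, 2 zero pivots.
The rank is the number of nonzero pivots: 1.

1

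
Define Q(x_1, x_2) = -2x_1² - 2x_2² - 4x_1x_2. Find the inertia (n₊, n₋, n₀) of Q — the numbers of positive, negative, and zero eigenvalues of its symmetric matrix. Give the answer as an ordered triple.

(0, 1, 1)

Write A = [[-2, -2], [-2, -2]].
Row-reducing A symmetrically gives the diagonal entries -2, 0.
So there are 1 negative, 1 zero pivots.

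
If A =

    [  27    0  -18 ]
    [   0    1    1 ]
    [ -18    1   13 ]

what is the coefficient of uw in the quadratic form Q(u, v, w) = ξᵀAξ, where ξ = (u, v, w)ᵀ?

-36

The coefficient of uw is A[1,3] + A[3,1] = 2·(-18) = -36.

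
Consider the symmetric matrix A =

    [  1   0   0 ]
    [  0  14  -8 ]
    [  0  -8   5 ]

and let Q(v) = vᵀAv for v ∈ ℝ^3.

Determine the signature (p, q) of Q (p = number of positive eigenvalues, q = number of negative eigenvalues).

Applying the same elementary operations to the rows and columns of A produces a congruent diagonal matrix with entries 1, 14, 3/7.
That gives 3 positive pivots.

(3, 0)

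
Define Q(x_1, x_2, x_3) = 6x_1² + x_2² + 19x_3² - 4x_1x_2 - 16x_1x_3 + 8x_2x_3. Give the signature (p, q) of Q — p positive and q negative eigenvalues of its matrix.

The symmetric matrix is A = [[6, -2, -8], [-2, 1, 4], [-8, 4, 19]].
Applying the same elementary operations to the rows and columns of A produces a congruent diagonal matrix with entries 6, 1/3, 3.
Counting signs: 3 positive.

(3, 0)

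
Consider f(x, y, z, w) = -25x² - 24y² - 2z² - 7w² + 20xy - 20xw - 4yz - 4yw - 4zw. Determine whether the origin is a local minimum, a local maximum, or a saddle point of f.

local maximum

The Hessian at the origin is H = [[-50, 20, 0, -20], [20, -48, -4, -4], [0, -4, -4, -4], [-20, -4, -4, -14]].
Congruent diagonalization of H (simultaneous row and column reduction) yields pivots -50, -40, -18/5, -2/9.
That gives 4 negative pivots.
H is negative definite, so the origin is a strict local maximum.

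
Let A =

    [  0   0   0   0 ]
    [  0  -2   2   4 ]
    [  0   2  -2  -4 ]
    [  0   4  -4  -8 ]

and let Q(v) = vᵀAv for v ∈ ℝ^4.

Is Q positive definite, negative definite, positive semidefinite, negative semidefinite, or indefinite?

negative semidefinite

Congruent diagonalization of A (simultaneous row and column reduction) yields pivots 0, -2, 0, 0.
That gives 1 negative, 3 zero pivots.
Hence Q is negative semidefinite.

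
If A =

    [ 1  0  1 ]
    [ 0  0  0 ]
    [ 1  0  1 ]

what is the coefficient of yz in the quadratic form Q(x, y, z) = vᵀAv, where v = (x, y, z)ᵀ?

0

The coefficient of yz is A[2,3] + A[3,2] = 2·0 = 0.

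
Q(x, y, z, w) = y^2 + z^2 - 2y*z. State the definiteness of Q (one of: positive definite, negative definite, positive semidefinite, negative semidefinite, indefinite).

positive semidefinite

Write A = [[0, 0, 0, 0], [0, 1, -1, 0], [0, -1, 1, 0], [0, 0, 0, 0]].
Row-reducing A symmetrically gives the diagonal entries 0, 1, 0, 0.
So there are 1 positive, 3 zero pivots.
Hence Q is positive semidefinite.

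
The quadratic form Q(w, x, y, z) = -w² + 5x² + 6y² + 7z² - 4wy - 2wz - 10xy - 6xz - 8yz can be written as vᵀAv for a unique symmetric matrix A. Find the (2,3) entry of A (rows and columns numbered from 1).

The coefficient of x·y in Q is -10. For a symmetric A this equals A[2,3] + A[3,2] = 2·A[2,3].
So A[2,3] = -10/2 = -5.

-5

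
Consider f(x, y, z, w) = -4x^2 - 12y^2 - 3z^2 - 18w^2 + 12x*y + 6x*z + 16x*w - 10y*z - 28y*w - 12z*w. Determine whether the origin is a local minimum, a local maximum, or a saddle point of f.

The Hessian at the origin is H = [[-8, 12, 6, 16], [12, -24, -10, -28], [6, -10, -6, -12], [16, -28, -12, -36]].
An LDLᵀ factorisation of H has diagonal entries -8, -6, -4/3, -1.
That gives 4 negative pivots.
H is negative definite, so the origin is a strict local maximum.

local maximum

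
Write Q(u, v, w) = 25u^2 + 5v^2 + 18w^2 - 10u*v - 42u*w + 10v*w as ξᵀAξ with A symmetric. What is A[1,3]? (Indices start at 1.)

-21

The coefficient of u·w in Q is -42. For a symmetric A this equals A[1,3] + A[3,1] = 2·A[1,3].
So A[1,3] = -42/2 = -21.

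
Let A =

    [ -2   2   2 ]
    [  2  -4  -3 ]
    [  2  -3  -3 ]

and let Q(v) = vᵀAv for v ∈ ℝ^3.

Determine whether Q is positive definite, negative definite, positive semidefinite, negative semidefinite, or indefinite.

Leading principal minors: Δ_1 = -2, Δ_2 = 4, Δ_3 = -2.
The signs alternate starting with Δ_1 < 0, so by Sylvester's criterion Q is negative definite.

negative definite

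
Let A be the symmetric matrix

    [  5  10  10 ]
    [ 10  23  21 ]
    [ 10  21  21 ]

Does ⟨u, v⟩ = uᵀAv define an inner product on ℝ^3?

yes

Leading principal minors: Δ_1 = 5, Δ_2 = 15, Δ_3 = 10.
All leading principal minors are positive, so by Sylvester's criterion Q is positive definite.
⟨·,·⟩ is an inner product exactly when A is positive definite.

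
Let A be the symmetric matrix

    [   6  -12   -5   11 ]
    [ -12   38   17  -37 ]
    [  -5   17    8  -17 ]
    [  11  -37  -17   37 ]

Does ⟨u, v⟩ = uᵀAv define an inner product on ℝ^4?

Leading principal minors: Δ_1 = 6, Δ_2 = 84, Δ_3 = 28, Δ_4 = 12.
All leading principal minors are positive, so by Sylvester's criterion Q is positive definite.
⟨·,·⟩ is an inner product exactly when A is positive definite.

yes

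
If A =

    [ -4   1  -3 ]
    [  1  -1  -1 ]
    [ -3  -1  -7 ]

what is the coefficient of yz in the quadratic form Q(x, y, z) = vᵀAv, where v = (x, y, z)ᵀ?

The coefficient of yz is A[2,3] + A[3,2] = 2·(-1) = -2.

-2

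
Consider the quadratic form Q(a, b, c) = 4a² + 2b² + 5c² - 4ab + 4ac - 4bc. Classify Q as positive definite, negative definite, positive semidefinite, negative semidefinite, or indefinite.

positive definite

The symmetric matrix of Q is A = [[4, -2, 2], [-2, 2, -2], [2, -2, 5]].
Leading principal minors: Δ_1 = 4, Δ_2 = 4, Δ_3 = 12.
All leading principal minors are positive, so by Sylvester's criterion Q is positive definite.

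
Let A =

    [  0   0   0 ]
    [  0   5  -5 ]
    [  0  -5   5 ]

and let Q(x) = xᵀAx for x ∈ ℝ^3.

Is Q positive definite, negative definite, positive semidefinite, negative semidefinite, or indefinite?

positive semidefinite

Applying the same elementary operations to the rows and columns of A produces a congruent diagonal matrix with entries 0, 5, 0.
That gives 1 positive, 2 zero pivots.
Hence Q is positive semidefinite.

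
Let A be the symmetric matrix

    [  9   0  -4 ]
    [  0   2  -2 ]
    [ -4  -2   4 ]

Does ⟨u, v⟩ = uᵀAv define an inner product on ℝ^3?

yes

Leading principal minors: Δ_1 = 9, Δ_2 = 18, Δ_3 = 4.
All leading principal minors are positive, so by Sylvester's criterion Q is positive definite.
⟨·,·⟩ is an inner product exactly when A is positive definite.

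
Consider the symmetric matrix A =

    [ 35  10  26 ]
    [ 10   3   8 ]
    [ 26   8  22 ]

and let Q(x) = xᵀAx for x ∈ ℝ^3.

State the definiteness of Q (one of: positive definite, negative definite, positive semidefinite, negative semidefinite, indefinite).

positive definite

Applying the same elementary operations to the rows and columns of A produces a congruent diagonal matrix with entries 35, 1/7, 2/5.
Counting signs: 3 positive.
Hence Q is positive definite.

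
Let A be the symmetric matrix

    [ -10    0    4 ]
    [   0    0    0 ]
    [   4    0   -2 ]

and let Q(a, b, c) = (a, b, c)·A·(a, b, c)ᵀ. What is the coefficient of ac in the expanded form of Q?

8

The coefficient of ac is A[1,3] + A[3,1] = 2·4 = 8.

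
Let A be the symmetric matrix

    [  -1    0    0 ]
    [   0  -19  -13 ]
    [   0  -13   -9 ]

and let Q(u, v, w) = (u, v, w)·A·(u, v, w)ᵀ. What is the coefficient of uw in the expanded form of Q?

The coefficient of uw is A[1,3] + A[3,1] = 2·0 = 0.

0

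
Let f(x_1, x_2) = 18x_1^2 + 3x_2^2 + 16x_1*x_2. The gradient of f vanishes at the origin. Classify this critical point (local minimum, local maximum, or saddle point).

saddle point

The Hessian at the origin is H = [[36, 16], [16, 6]].
det H = 36·6 − (16)² = -40 < 0, so H is indefinite.
Therefore the origin is a saddle point.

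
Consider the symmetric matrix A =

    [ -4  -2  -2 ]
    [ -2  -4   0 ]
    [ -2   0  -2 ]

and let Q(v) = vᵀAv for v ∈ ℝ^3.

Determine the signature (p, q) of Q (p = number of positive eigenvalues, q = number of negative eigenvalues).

Congruent diagonalization of A (simultaneous row and column reduction) yields pivots -4, -3, -2/3.
Counting signs: 3 negative.

(0, 3)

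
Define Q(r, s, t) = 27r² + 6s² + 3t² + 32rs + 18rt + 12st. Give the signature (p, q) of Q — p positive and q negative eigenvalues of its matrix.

(2, 1)

The symmetric matrix is A = [[27, 16, 9], [16, 6, 6], [9, 6, 3]].
Congruent diagonalization of A (simultaneous row and column reduction) yields pivots 27, -94/27, 6/47.
That gives 2 positive, 1 negative pivots.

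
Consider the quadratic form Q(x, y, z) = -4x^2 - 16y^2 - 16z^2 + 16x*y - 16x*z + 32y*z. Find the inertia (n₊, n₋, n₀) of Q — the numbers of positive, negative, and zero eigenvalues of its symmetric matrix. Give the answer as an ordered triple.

The associated matrix is A = [[-4, 8, -8], [8, -16, 16], [-8, 16, -16]].
Congruent diagonalization of A (simultaneous row and column reduction) yields pivots -4, 0, 0.
So there are 1 negative, 2 zero pivots.

(0, 1, 2)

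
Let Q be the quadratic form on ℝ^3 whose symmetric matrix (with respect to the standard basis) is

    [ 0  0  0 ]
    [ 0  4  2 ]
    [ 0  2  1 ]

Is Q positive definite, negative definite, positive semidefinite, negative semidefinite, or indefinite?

positive semidefinite

Row-reducing A symmetrically gives the diagonal entries 0, 4, 0.
That gives 1 positive, 2 zero pivots.
Hence Q is positive semidefinite.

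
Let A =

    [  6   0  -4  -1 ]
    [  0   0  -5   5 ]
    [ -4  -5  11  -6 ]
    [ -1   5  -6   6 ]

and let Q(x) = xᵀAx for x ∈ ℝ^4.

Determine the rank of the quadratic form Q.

4

Row reduction of A gives 4 nonzero rows, so rank A = 4.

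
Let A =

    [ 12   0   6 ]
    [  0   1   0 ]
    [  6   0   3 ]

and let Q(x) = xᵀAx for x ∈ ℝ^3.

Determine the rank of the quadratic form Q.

Congruent diagonalization of A (simultaneous row and column reduction) yields pivots 12, 1, 0.
So there are 2 positive, 1 zero pivots.
The rank is the number of nonzero pivots: 2.

2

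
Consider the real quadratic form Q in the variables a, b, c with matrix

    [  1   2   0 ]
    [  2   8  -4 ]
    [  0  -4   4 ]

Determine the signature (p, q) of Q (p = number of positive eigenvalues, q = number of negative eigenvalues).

(2, 0)

Symmetric row and column elimination reduces A to a congruent diagonal form with pivots 1, 4, 0.
That gives 2 positive, 1 zero pivots.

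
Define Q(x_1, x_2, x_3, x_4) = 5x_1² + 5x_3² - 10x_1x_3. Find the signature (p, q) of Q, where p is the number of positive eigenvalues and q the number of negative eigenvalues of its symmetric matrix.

(1, 0)

The symmetric matrix is A = [[5, 0, -5, 0], [0, 0, 0, 0], [-5, 0, 5, 0], [0, 0, 0, 0]].
Symmetric row and column elimination reduces A to a congruent diagonal form with pivots 5, 0, 0, 0.
So there are 1 positive, 3 zero pivots.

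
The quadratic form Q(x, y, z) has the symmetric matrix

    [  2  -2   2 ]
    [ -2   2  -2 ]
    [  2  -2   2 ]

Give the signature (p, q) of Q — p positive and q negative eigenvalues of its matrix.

(1, 0)

Applying the same elementary operations to the rows and columns of A produces a congruent diagonal matrix with entries 2, 0, 0.
Counting signs: 1 positive, 2 zero.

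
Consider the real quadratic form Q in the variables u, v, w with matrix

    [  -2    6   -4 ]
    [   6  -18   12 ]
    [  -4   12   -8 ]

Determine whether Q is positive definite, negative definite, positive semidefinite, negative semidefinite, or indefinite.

Applying the same elementary operations to the rows and columns of A produces a congruent diagonal matrix with entries -2, 0, 0.
That gives 1 negative, 2 zero pivots.
Hence Q is negative semidefinite.

negative semidefinite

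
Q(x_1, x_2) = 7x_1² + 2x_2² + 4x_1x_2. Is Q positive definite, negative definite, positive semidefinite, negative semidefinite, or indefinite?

The symmetric matrix of Q is A = [[7, 2], [2, 2]].
Leading principal minors: Δ_1 = 7, Δ_2 = 10.
All leading principal minors are positive, so by Sylvester's criterion Q is positive definite.

positive definite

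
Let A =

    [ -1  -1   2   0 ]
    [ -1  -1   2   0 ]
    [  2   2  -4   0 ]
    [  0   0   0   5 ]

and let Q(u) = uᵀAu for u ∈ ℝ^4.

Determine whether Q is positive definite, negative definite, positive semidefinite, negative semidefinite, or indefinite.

indefinite

Applying the same elementary operations to the rows and columns of A produces a congruent diagonal matrix with entries -1, 0, 0, 5.
So there are 1 positive, 1 negative, 2 zero pivots.
Hence Q is indefinite.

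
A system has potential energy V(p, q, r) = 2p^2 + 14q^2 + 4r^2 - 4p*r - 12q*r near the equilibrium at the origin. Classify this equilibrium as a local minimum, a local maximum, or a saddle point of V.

The Hessian at the origin is H = [[4, 0, -4], [0, 28, -12], [-4, -12, 8]].
Row-reducing H symmetrically gives the diagonal entries 4, 28, -8/7.
Counting signs: 2 positive, 1 negative.
H is indefinite, so the origin is a saddle point.

saddle point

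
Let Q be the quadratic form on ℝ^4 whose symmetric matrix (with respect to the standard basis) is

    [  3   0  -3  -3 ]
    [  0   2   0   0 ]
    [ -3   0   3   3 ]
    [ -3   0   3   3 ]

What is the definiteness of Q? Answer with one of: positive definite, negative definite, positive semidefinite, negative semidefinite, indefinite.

Symmetric row and column elimination reduces A to a congruent diagonal form with pivots 3, 2, 0, 0.
So there are 2 positive, 2 zero pivots.
Hence Q is positive semidefinite.

positive semidefinite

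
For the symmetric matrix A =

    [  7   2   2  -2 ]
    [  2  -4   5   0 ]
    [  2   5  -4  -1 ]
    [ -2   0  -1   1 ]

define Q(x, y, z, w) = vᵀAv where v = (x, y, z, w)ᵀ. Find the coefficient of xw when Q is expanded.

The coefficient of xw is A[1,4] + A[4,1] = 2·(-2) = -4.

-4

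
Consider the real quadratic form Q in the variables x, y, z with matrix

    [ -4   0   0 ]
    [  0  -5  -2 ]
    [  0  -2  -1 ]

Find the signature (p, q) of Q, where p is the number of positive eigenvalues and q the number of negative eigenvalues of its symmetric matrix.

(0, 3)

An LDLᵀ factorisation of A has diagonal entries -4, -5, -1/5.
Counting signs: 3 negative.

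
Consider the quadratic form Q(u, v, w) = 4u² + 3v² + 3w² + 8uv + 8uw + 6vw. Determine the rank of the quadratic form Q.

2

Write A = [[4, 4, 4], [4, 3, 3], [4, 3, 3]].
Congruent diagonalization of A (simultaneous row and column reduction) yields pivots 4, -1, 0.
That gives 1 positive, 1 negative, 1 zero pivots.
The rank is the number of nonzero pivots: 2.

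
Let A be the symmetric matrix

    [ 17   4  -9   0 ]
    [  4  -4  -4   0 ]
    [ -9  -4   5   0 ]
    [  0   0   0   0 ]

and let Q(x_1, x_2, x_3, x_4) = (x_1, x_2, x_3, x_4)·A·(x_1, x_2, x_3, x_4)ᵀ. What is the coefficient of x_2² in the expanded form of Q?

The coefficient of x_2² is the diagonal entry A[2,2] = -4.

-4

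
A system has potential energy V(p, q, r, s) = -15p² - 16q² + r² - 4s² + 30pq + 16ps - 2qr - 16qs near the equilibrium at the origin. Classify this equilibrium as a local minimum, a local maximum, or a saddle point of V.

saddle point

The Hessian at the origin is H = [[-30, 30, 0, 16], [30, -32, -2, -16], [0, -2, 2, 0], [16, -16, 0, -8]].
Symmetric row and column elimination reduces H to a congruent diagonal form with pivots -30, -2, 4, 8/15.
So there are 2 positive, 2 negative pivots.
H is indefinite, so the origin is a saddle point.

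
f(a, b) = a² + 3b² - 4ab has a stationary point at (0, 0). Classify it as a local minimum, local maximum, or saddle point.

saddle point

The Hessian at the origin is H = [[2, -4], [-4, 6]].
det H = 2·6 − (-4)² = -4 < 0, so H is indefinite.
Therefore the origin is a saddle point.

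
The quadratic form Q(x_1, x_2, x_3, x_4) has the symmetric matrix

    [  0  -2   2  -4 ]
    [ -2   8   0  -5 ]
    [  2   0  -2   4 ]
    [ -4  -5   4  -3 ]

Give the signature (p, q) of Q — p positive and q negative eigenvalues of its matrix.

(3, 1)

By Sylvester's law of inertia any congruent diagonalization of A has 3 positive, 1 negative and 0 zero entries.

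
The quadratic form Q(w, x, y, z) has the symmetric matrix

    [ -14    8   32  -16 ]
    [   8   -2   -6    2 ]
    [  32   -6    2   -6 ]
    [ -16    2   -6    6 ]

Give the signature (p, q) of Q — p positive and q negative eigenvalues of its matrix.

Congruent diagonalization of A (simultaneous row and column reduction) yields pivots -14, 18/7, 148/9, 4/37.
Counting signs: 3 positive, 1 negative.

(3, 1)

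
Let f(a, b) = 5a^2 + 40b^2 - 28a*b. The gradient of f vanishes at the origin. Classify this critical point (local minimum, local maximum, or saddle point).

The Hessian at the origin is H = [[10, -28], [-28, 80]].
det H = 10·80 − (-28)² = 16 > 0 and H[1,1] = 10 > 0, so H is positive definite.
Therefore the origin is a local minimum.

local minimum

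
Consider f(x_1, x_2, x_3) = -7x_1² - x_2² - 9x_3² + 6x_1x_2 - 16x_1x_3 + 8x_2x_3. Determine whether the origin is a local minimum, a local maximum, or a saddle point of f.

saddle point

The Hessian at the origin is H = [[-14, 6, -16], [6, -2, 8], [-16, 8, -18]].
Symmetric row and column elimination reduces H to a congruent diagonal form with pivots -14, 4/7, -2.
So there are 1 positive, 2 negative pivots.
H is indefinite, so the origin is a saddle point.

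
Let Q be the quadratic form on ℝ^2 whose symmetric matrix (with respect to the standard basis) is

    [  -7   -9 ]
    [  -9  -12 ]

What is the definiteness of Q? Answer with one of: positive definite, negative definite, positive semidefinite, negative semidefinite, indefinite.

Leading principal minors: Δ_1 = -7, Δ_2 = 3.
The signs alternate starting with Δ_1 < 0, so by Sylvester's criterion Q is negative definite.

negative definite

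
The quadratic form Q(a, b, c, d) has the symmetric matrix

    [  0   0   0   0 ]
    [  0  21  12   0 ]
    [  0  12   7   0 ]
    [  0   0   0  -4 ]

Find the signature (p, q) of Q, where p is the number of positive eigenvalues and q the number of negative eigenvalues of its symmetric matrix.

(2, 1)

Symmetric row and column elimination reduces A to a congruent diagonal form with pivots 0, 21, 1/7, -4.
So there are 2 positive, 1 negative, 1 zero pivots.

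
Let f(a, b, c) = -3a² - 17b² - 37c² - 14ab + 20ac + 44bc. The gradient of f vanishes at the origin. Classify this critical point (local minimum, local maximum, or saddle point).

local maximum

The Hessian at the origin is H = [[-6, -14, 20], [-14, -34, 44], [20, 44, -74]].
Applying the same elementary operations to the rows and columns of H produces a congruent diagonal matrix with entries -6, -4/3, -2.
So there are 3 negative pivots.
H is negative definite, so the origin is a strict local maximum.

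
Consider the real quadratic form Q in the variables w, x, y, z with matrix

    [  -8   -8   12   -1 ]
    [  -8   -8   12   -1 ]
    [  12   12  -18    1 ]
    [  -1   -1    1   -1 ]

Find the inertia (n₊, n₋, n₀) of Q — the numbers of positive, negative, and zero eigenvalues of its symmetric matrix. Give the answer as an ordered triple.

By Sylvester's law of inertia any congruent diagonalization of A has 1 positive, 2 negative and 1 zero entries.

(1, 2, 1)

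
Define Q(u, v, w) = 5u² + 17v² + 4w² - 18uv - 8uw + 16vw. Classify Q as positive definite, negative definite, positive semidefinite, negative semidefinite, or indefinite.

Write A = [[5, -9, -4], [-9, 17, 8], [-4, 8, 4]].
Symmetric row and column elimination reduces A to a congruent diagonal form with pivots 5, 4/5, 0.
Counting signs: 2 positive, 1 zero.
Hence Q is positive semidefinite.

positive semidefinite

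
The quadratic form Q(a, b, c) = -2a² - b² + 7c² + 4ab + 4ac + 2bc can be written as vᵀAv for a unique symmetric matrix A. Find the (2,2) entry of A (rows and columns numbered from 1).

-1

The coefficient of b² in Q is -1, and that is exactly A[2,2].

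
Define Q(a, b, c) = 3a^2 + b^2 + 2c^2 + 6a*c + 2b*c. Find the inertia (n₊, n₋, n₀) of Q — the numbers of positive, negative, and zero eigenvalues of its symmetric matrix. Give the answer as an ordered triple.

(2, 1, 0)

The symmetric matrix is A = [[3, 0, 3], [0, 1, 1], [3, 1, 2]].
Applying the same elementary operations to the rows and columns of A produces a congruent diagonal matrix with entries 3, 1, -2.
So there are 2 positive, 1 negative pivots.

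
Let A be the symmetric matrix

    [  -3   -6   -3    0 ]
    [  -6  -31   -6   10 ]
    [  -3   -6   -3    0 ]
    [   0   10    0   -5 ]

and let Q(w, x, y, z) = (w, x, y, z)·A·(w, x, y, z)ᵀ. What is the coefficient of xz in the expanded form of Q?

The coefficient of xz is A[2,4] + A[4,2] = 2·10 = 20.

20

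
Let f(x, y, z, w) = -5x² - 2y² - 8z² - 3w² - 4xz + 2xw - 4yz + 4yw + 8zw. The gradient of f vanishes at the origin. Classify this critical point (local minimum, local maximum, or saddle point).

local maximum

The Hessian at the origin is H = [[-10, 0, -4, 2], [0, -4, -4, 4], [-4, -4, -16, 8], [2, 4, 8, -6]].
An LDLᵀ factorisation of H has diagonal entries -10, -4, -52/5, -8/13.
Counting signs: 4 negative.
H is negative definite, so the origin is a strict local maximum.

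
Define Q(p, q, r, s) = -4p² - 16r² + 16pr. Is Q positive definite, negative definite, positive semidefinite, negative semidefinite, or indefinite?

The symmetric matrix is A = [[-4, 0, 8, 0], [0, 0, 0, 0], [8, 0, -16, 0], [0, 0, 0, 0]].
Symmetric row and column elimination reduces A to a congruent diagonal form with pivots -4, 0, 0, 0.
So there are 1 negative, 3 zero pivots.
Hence Q is negative semidefinite.

negative semidefinite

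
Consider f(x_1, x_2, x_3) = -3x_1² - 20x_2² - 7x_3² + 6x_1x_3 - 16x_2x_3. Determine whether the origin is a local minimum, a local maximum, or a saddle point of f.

The Hessian at the origin is H = [[-6, 0, 6], [0, -40, -16], [6, -16, -14]].
An LDLᵀ factorisation of H has diagonal entries -6, -40, -8/5.
Counting signs: 3 negative.
H is negative definite, so the origin is a strict local maximum.

local maximum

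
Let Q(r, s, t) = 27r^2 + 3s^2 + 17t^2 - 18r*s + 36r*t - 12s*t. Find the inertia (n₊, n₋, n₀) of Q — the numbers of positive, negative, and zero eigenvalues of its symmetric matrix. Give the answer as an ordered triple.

(2, 0, 1)

The symmetric matrix is A = [[27, -9, 18], [-9, 3, -6], [18, -6, 17]].
Symmetric row and column elimination reduces A to a congruent diagonal form with pivots 27, 0, 5.
That gives 2 positive, 1 zero pivots.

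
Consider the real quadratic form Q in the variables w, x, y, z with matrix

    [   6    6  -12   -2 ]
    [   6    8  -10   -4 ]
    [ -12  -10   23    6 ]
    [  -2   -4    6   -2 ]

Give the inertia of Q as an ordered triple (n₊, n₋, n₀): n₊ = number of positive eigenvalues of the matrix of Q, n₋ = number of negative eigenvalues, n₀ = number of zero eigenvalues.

(3, 1, 0)

An LDLᵀ factorisation of A has diagonal entries 6, 2, -3, 2/3.
That gives 3 positive, 1 negative pivots.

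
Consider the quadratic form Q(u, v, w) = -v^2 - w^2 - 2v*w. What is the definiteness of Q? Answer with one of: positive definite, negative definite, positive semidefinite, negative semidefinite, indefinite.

negative semidefinite

The symmetric matrix is A = [[0, 0, 0], [0, -1, -1], [0, -1, -1]].
Symmetric row and column elimination reduces A to a congruent diagonal form with pivots 0, -1, 0.
That gives 1 negative, 2 zero pivots.
Hence Q is negative semidefinite.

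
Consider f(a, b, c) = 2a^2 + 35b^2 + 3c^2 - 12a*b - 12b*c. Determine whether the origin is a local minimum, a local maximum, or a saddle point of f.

local minimum

The Hessian at the origin is H = [[4, -12, 0], [-12, 70, -12], [0, -12, 6]].
Congruent diagonalization of H (simultaneous row and column reduction) yields pivots 4, 34, 30/17.
That gives 3 positive pivots.
H is positive definite, so the origin is a strict local minimum.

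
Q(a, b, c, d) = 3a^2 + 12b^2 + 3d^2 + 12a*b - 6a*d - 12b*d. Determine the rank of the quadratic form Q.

1

Write A = [[3, 6, 0, -3], [6, 12, 0, -6], [0, 0, 0, 0], [-3, -6, 0, 3]].
Symmetric row and column elimination reduces A to a congruent diagonal form with pivots 3, 0, 0, 0.
That gives 1 positive, 3 zero pivots.
The rank is the number of nonzero pivots: 1.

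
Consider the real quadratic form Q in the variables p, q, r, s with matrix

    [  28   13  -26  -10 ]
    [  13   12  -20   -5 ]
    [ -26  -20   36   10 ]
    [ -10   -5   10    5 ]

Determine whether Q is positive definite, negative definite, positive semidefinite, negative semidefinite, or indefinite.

positive definite

Symmetric row and column elimination reduces A to a congruent diagonal form with pivots 28, 167/28, 220/167, 15/11.
That gives 4 positive pivots.
Hence Q is positive definite.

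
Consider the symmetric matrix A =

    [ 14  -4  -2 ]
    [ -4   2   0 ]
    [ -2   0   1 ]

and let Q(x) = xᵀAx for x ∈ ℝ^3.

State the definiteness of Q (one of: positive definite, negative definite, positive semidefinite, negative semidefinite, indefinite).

positive definite

Congruent diagonalization of A (simultaneous row and column reduction) yields pivots 14, 6/7, 1/3.
That gives 3 positive pivots.
Hence Q is positive definite.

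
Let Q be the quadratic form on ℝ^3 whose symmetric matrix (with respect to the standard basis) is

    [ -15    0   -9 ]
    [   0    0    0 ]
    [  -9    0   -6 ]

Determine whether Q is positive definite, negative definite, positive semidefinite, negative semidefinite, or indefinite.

Applying the same elementary operations to the rows and columns of A produces a congruent diagonal matrix with entries -15, 0, -3/5.
Counting signs: 2 negative, 1 zero.
Hence Q is negative semidefinite.

negative semidefinite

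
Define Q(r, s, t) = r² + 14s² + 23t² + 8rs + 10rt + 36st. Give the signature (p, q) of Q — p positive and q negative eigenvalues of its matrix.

The associated matrix is A = [[1, 4, 5], [4, 14, 18], [5, 18, 23]].
Applying the same elementary operations to the rows and columns of A produces a congruent diagonal matrix with entries 1, -2, 0.
So there are 1 positive, 1 negative, 1 zero pivots.

(1, 1)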